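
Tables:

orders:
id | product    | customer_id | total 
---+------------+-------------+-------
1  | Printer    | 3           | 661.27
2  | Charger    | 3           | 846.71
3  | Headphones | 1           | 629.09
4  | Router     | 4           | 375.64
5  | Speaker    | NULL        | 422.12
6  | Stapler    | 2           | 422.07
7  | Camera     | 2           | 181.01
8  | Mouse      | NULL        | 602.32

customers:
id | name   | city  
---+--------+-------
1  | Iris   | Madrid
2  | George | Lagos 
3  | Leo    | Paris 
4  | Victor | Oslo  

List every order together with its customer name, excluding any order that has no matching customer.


INNER JOIN keeps only orders rows whose customer_id matches an id in customers. Walk through each order:
  - order 1 (Printer): customer_id=3 -> matches Leo
  - order 2 (Charger): customer_id=3 -> matches Leo
  - order 3 (Headphones): customer_id=1 -> matches Iris
  - order 4 (Router): customer_id=4 -> matches Victor
  - order 5 (Speaker): customer_id=NULL, no match -> dropped
  - order 6 (Stapler): customer_id=2 -> matches George
  - order 7 (Camera): customer_id=2 -> matches George
  - order 8 (Mouse): customer_id=NULL, no match -> dropped
So 2 of 8 rows are dropped.

SQL:
SELECT a.product, b.name AS customer
FROM orders a
INNER JOIN customers b ON a.customer_id = b.id

Result:
product    | customer
-----------+---------
Printer    | Leo     
Charger    | Leo     
Headphones | Iris    
Router     | Victor  
Stapler    | George  
Camera     | George  


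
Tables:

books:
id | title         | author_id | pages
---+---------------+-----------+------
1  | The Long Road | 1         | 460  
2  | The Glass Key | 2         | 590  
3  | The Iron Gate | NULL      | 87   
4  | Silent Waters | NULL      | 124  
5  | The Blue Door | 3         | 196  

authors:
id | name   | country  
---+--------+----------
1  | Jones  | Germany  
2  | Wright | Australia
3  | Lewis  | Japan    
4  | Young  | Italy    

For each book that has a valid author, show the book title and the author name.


INNER JOIN keeps only books rows whose author_id matches an id in authors. Walk through each book:
  - book 1 (The Long Road): author_id=1 -> matches Jones
  - book 2 (The Glass Key): author_id=2 -> matches Wright
  - book 3 (The Iron Gate): author_id=NULL, no match -> dropped
  - book 4 (Silent Waters): author_id=NULL, no match -> dropped
  - book 5 (The Blue Door): author_id=3 -> matches Lewis
So 2 of 5 rows are dropped.

SQL:
SELECT a.title, b.name AS author
FROM books a
INNER JOIN authors b ON a.author_id = b.id

Result:
title         | author
--------------+-------
The Long Road | Jones 
The Glass Key | Wright
The Blue Door | Lewis 


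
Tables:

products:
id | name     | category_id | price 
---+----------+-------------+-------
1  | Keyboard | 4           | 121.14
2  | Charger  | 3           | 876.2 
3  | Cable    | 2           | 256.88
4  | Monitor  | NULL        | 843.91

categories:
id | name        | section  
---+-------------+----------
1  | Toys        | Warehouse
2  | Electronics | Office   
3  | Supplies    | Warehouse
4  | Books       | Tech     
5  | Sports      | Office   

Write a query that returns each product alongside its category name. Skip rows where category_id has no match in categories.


INNER JOIN keeps only products rows whose category_id matches an id in categories. Walk through each product:
  - product 1 (Keyboard): category_id=4 -> matches Books
  - product 2 (Charger): category_id=3 -> matches Supplies
  - product 3 (Cable): category_id=2 -> matches Electronics
  - product 4 (Monitor): category_id=NULL, no match -> dropped
So 1 of 4 rows is dropped.

SQL:
SELECT a.name, b.name AS category
FROM products a
INNER JOIN categories b ON a.category_id = b.id

Result:
name     | category   
---------+------------
Keyboard | Books      
Charger  | Supplies   
Cable    | Electronics


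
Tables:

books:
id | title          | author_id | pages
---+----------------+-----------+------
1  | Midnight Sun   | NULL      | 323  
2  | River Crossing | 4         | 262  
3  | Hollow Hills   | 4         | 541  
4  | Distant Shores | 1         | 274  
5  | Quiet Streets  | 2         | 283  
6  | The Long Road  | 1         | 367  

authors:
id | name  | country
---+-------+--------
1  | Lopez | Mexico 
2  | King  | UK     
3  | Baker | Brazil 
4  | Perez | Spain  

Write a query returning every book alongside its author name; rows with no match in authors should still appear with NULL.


LEFT JOIN keeps every row from books (the left table); where author_id has no match in authors, the author columns become NULL. Walk through each book:
  - book 1 (Midnight Sun): author_id=NULL, no match -> kept with NULL
  - book 2 (River Crossing): author_id=4 -> matches Perez
  - book 3 (Hollow Hills): author_id=4 -> matches Perez
  - book 4 (Distant Shores): author_id=1 -> matches Lopez
  - book 5 (Quiet Streets): author_id=2 -> matches King
  - book 6 (The Long Road): author_id=1 -> matches Lopez
All 6 rows appear; 1 has NULL author.

SQL:
SELECT a.title, b.name AS author
FROM books a
LEFT JOIN authors b ON a.author_id = b.id

Result:
title          | author
---------------+-------
Midnight Sun   | NULL  
River Crossing | Perez 
Hollow Hills   | Perez 
Distant Shores | Lopez 
Quiet Streets  | King  
The Long Road  | Lopez 


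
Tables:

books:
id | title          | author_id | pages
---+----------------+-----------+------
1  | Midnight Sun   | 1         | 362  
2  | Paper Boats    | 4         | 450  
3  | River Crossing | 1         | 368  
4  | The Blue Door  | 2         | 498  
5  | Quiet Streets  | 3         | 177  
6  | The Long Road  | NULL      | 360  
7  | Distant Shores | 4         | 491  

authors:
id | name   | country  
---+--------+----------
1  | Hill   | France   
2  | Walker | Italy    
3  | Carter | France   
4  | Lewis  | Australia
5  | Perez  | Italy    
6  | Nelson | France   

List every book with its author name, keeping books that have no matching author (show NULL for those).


LEFT JOIN keeps every row from books (the left table); where author_id has no match in authors, the author columns become NULL. Walk through each book:
  - book 1 (Midnight Sun): author_id=1 -> matches Hill
  - book 2 (Paper Boats): author_id=4 -> matches Lewis
  - book 3 (River Crossing): author_id=1 -> matches Hill
  - book 4 (The Blue Door): author_id=2 -> matches Walker
  - book 5 (Quiet Streets): author_id=3 -> matches Carter
  - book 6 (The Long Road): author_id=NULL, no match -> kept with NULL
  - book 7 (Distant Shores): author_id=4 -> matches Lewis
All 7 rows appear; 1 has NULL author.

SQL:
SELECT a.title, b.name AS author
FROM books a
LEFT JOIN authors b ON a.author_id = b.id

Result:
title          | author
---------------+-------
Midnight Sun   | Hill  
Paper Boats    | Lewis 
River Crossing | Hill  
The Blue Door  | Walker
Quiet Streets  | Carter
The Long Road  | NULL  
Distant Shores | Lewis 


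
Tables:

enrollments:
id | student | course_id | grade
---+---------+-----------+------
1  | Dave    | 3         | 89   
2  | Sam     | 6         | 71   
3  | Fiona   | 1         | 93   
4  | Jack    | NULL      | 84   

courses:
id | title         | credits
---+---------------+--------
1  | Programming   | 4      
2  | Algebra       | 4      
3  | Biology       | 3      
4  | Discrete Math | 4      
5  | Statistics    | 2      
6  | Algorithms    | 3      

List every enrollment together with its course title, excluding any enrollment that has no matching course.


INNER JOIN keeps only enrollments rows whose course_id matches an id in courses. Walk through each enrollment:
  - enrollment 1 (Dave): course_id=3 -> matches Biology
  - enrollment 2 (Sam): course_id=6 -> matches Algorithms
  - enrollment 3 (Fiona): course_id=1 -> matches Programming
  - enrollment 4 (Jack): course_id=NULL, no match -> dropped
So 1 of 4 rows is dropped.

SQL:
SELECT a.student, b.title AS course
FROM enrollments a
INNER JOIN courses b ON a.course_id = b.id

Result:
student | course     
--------+------------
Dave    | Biology    
Sam     | Algorithms 
Fiona   | Programming


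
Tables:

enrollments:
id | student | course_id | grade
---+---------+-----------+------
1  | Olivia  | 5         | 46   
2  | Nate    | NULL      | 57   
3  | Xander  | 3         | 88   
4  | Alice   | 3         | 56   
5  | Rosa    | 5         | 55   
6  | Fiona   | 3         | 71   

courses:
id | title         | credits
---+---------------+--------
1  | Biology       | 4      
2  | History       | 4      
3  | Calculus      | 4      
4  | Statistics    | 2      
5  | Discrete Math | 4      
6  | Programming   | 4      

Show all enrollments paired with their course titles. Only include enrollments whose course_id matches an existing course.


INNER JOIN keeps only enrollments rows whose course_id matches an id in courses. Walk through each enrollment:
  - enrollment 1 (Olivia): course_id=5 -> matches Discrete Math
  - enrollment 2 (Nate): course_id=NULL, no match -> dropped
  - enrollment 3 (Xander): course_id=3 -> matches Calculus
  - enrollment 4 (Alice): course_id=3 -> matches Calculus
  - enrollment 5 (Rosa): course_id=5 -> matches Discrete Math
  - enrollment 6 (Fiona): course_id=3 -> matches Calculus
So 1 of 6 rows is dropped.

SQL:
SELECT a.student, b.title AS course
FROM enrollments a
INNER JOIN courses b ON a.course_id = b.id

Result:
student | course       
--------+--------------
Olivia  | Discrete Math
Xander  | Calculus     
Alice   | Calculus     
Rosa    | Discrete Math
Fiona   | Calculus     


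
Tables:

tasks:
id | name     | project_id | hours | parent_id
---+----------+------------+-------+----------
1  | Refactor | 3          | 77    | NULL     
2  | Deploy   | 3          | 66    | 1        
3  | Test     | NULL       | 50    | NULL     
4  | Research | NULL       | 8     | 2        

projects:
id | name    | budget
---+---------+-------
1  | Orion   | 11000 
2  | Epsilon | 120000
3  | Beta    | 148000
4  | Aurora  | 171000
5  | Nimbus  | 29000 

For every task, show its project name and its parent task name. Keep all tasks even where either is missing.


Two LEFT JOINs from the same base table tasks: one to projects via project_id, one to tasks itself via parent_id. Both are LEFT so every task is preserved.
Match against projects:
  - task 1 (Refactor): project_id=3 -> matches Beta
  - task 2 (Deploy): project_id=3 -> matches Beta
  - task 3 (Test): project_id=NULL, no match -> kept with NULL
  - task 4 (Research): project_id=NULL, no match -> kept with NULL
Match against tasks (self):
  - task 1 (Refactor): parent_id=NULL -> NULL
  - task 2 (Deploy): parent_id=1 -> Refactor
  - task 3 (Test): parent_id=NULL -> NULL
  - task 4 (Research): parent_id=2 -> Deploy

SQL:
SELECT a.name, b.name AS project, c.name AS parent
FROM tasks a
LEFT JOIN projects b ON a.project_id = b.id
LEFT JOIN tasks c ON a.parent_id = c.id

Result:
name     | project | parent  
---------+---------+---------
Refactor | Beta    | NULL    
Deploy   | Beta    | Refactor
Test     | NULL    | NULL    
Research | NULL    | Deploy  


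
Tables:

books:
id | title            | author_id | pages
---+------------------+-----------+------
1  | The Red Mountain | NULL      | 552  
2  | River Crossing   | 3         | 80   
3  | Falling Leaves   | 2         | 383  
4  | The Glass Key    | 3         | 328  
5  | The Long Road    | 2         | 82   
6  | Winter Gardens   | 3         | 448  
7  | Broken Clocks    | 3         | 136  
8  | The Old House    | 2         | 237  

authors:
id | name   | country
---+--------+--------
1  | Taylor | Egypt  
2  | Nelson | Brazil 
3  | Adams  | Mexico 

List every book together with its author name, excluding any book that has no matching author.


INNER JOIN keeps only books rows whose author_id matches an id in authors. Walk through each book:
  - book 1 (The Red Mountain): author_id=NULL, no match -> dropped
  - book 2 (River Crossing): author_id=3 -> matches Adams
  - book 3 (Falling Leaves): author_id=2 -> matches Nelson
  - book 4 (The Glass Key): author_id=3 -> matches Adams
  - book 5 (The Long Road): author_id=2 -> matches Nelson
  - book 6 (Winter Gardens): author_id=3 -> matches Adams
  - book 7 (Broken Clocks): author_id=3 -> matches Adams
  - book 8 (The Old House): author_id=2 -> matches Nelson
So 1 of 8 rows is dropped.

SQL:
SELECT a.title, b.name AS author
FROM books a
INNER JOIN authors b ON a.author_id = b.id

Result:
title          | author
---------------+-------
River Crossing | Adams 
Falling Leaves | Nelson
The Glass Key  | Adams 
The Long Road  | Nelson
Winter Gardens | Adams 
Broken Clocks  | Adams 
The Old House  | Nelson


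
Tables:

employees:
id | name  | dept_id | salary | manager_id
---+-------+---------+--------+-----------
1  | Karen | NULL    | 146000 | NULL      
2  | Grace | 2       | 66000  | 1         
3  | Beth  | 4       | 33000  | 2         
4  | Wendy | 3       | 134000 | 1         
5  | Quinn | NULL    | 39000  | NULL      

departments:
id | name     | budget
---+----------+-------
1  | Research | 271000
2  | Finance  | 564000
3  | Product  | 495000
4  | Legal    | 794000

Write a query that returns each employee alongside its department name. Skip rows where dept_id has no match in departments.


INNER JOIN keeps only employees rows whose dept_id matches an id in departments. Walk through each employee:
  - employee 1 (Karen): dept_id=NULL, no match -> dropped
  - employee 2 (Grace): dept_id=2 -> matches Finance
  - employee 3 (Beth): dept_id=4 -> matches Legal
  - employee 4 (Wendy): dept_id=3 -> matches Product
  - employee 5 (Quinn): dept_id=NULL, no match -> dropped
So 2 of 5 rows are dropped.

SQL:
SELECT a.name, b.name AS department
FROM employees a
INNER JOIN departments b ON a.dept_id = b.id

Result:
name  | department
------+-----------
Grace | Finance   
Beth  | Legal     
Wendy | Product   


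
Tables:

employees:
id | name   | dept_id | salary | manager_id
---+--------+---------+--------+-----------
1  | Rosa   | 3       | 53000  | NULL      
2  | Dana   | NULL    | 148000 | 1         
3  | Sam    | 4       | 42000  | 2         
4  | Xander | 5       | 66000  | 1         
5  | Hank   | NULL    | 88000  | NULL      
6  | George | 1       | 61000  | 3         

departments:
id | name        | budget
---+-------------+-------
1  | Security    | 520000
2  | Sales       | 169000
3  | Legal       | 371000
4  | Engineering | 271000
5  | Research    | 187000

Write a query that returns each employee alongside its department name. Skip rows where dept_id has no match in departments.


INNER JOIN keeps only employees rows whose dept_id matches an id in departments. Walk through each employee:
  - employee 1 (Rosa): dept_id=3 -> matches Legal
  - employee 2 (Dana): dept_id=NULL, no match -> dropped
  - employee 3 (Sam): dept_id=4 -> matches Engineering
  - employee 4 (Xander): dept_id=5 -> matches Research
  - employee 5 (Hank): dept_id=NULL, no match -> dropped
  - employee 6 (George): dept_id=1 -> matches Security
So 2 of 6 rows are dropped.

SQL:
SELECT a.name, b.name AS department
FROM employees a
INNER JOIN departments b ON a.dept_id = b.id

Result:
name   | department 
-------+------------
Rosa   | Legal      
Sam    | Engineering
Xander | Research   
George | Security   


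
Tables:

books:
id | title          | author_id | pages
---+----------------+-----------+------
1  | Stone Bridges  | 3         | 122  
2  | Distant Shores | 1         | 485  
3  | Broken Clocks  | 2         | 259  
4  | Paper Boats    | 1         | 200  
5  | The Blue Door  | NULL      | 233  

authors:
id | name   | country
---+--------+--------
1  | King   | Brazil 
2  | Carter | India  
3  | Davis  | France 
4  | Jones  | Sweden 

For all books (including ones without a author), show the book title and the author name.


LEFT JOIN keeps every row from books (the left table); where author_id has no match in authors, the author columns become NULL. Walk through each book:
  - book 1 (Stone Bridges): author_id=3 -> matches Davis
  - book 2 (Distant Shores): author_id=1 -> matches King
  - book 3 (Broken Clocks): author_id=2 -> matches Carter
  - book 4 (Paper Boats): author_id=1 -> matches King
  - book 5 (The Blue Door): author_id=NULL, no match -> kept with NULL
All 5 rows appear; 1 has NULL author.

SQL:
SELECT a.title, b.name AS author
FROM books a
LEFT JOIN authors b ON a.author_id = b.id

Result:
title          | author
---------------+-------
Stone Bridges  | Davis 
Distant Shores | King  
Broken Clocks  | Carter
Paper Boats    | King  
The Blue Door  | NULL  


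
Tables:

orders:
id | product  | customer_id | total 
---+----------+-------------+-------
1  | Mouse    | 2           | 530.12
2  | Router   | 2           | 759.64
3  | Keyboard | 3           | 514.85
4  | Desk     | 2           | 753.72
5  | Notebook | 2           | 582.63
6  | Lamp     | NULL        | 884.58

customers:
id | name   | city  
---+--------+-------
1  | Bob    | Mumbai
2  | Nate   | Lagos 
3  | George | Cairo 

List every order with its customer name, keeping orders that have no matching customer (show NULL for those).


LEFT JOIN keeps every row from orders (the left table); where customer_id has no match in customers, the customer columns become NULL. Walk through each order:
  - order 1 (Mouse): customer_id=2 -> matches Nate
  - order 2 (Router): customer_id=2 -> matches Nate
  - order 3 (Keyboard): customer_id=3 -> matches George
  - order 4 (Desk): customer_id=2 -> matches Nate
  - order 5 (Notebook): customer_id=2 -> matches Nate
  - order 6 (Lamp): customer_id=NULL, no match -> kept with NULL
All 6 rows appear; 1 has NULL customer.

SQL:
SELECT a.product, b.name AS customer
FROM orders a
LEFT JOIN customers b ON a.customer_id = b.id

Result:
product  | customer
---------+---------
Mouse    | Nate    
Router   | Nate    
Keyboard | George  
Desk     | Nate    
Notebook | Nate    
Lamp     | NULL    


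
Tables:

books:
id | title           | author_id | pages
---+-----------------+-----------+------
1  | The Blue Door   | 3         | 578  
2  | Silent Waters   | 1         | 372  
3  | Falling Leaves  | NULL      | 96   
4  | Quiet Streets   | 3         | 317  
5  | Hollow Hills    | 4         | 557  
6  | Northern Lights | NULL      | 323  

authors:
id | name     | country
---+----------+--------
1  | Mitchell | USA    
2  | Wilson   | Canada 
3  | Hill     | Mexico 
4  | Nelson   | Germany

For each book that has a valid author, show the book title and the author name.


INNER JOIN keeps only books rows whose author_id matches an id in authors. Walk through each book:
  - book 1 (The Blue Door): author_id=3 -> matches Hill
  - book 2 (Silent Waters): author_id=1 -> matches Mitchell
  - book 3 (Falling Leaves): author_id=NULL, no match -> dropped
  - book 4 (Quiet Streets): author_id=3 -> matches Hill
  - book 5 (Hollow Hills): author_id=4 -> matches Nelson
  - book 6 (Northern Lights): author_id=NULL, no match -> dropped
So 2 of 6 rows are dropped.

SQL:
SELECT a.title, b.name AS author
FROM books a
INNER JOIN authors b ON a.author_id = b.id

Result:
title         | author  
--------------+---------
The Blue Door | Hill    
Silent Waters | Mitchell
Quiet Streets | Hill    
Hollow Hills  | Nelson  


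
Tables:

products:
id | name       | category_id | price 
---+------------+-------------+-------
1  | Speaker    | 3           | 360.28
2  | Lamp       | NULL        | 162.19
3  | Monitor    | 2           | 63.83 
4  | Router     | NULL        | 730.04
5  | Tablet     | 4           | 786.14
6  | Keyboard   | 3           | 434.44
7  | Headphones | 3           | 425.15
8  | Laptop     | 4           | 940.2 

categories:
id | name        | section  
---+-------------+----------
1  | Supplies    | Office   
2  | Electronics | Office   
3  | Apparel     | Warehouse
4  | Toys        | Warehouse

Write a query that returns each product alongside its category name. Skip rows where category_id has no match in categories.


INNER JOIN keeps only products rows whose category_id matches an id in categories. Walk through each product:
  - product 1 (Speaker): category_id=3 -> matches Apparel
  - product 2 (Lamp): category_id=NULL, no match -> dropped
  - product 3 (Monitor): category_id=2 -> matches Electronics
  - product 4 (Router): category_id=NULL, no match -> dropped
  - product 5 (Tablet): category_id=4 -> matches Toys
  - product 6 (Keyboard): category_id=3 -> matches Apparel
  - product 7 (Headphones): category_id=3 -> matches Apparel
  - product 8 (Laptop): category_id=4 -> matches Toys
So 2 of 8 rows are dropped.

SQL:
SELECT a.name, b.name AS category
FROM products a
INNER JOIN categories b ON a.category_id = b.id

Result:
name       | category   
-----------+------------
Speaker    | Apparel    
Monitor    | Electronics
Tablet     | Toys       
Keyboard   | Apparel    
Headphones | Apparel    
Laptop     | Toys       


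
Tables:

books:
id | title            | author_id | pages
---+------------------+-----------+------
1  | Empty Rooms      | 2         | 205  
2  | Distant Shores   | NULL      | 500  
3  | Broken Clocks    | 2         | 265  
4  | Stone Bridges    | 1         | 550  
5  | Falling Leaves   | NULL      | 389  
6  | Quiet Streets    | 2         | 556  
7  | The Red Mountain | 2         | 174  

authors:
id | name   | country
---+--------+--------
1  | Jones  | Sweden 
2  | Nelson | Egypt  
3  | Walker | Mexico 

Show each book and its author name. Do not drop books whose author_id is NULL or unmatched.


LEFT JOIN keeps every row from books (the left table); where author_id has no match in authors, the author columns become NULL. Walk through each book:
  - book 1 (Empty Rooms): author_id=2 -> matches Nelson
  - book 2 (Distant Shores): author_id=NULL, no match -> kept with NULL
  - book 3 (Broken Clocks): author_id=2 -> matches Nelson
  - book 4 (Stone Bridges): author_id=1 -> matches Jones
  - book 5 (Falling Leaves): author_id=NULL, no match -> kept with NULL
  - book 6 (Quiet Streets): author_id=2 -> matches Nelson
  - book 7 (The Red Mountain): author_id=2 -> matches Nelson
All 7 rows appear; 2 have NULL author.

SQL:
SELECT a.title, b.name AS author
FROM books a
LEFT JOIN authors b ON a.author_id = b.id

Result:
title            | author
-----------------+-------
Empty Rooms      | Nelson
Distant Shores   | NULL  
Broken Clocks    | Nelson
Stone Bridges    | Jones 
Falling Leaves   | NULL  
Quiet Streets    | Nelson
The Red Mountain | Nelson


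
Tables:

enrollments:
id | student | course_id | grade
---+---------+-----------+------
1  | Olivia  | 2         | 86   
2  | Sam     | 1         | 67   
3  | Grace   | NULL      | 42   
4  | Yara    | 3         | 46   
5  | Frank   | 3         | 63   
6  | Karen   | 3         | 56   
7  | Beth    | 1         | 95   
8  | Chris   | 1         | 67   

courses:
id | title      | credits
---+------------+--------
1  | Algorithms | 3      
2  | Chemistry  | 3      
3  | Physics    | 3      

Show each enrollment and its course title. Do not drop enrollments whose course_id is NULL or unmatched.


LEFT JOIN keeps every row from enrollments (the left table); where course_id has no match in courses, the course columns become NULL. Walk through each enrollment:
  - enrollment 1 (Olivia): course_id=2 -> matches Chemistry
  - enrollment 2 (Sam): course_id=1 -> matches Algorithms
  - enrollment 3 (Grace): course_id=NULL, no match -> kept with NULL
  - enrollment 4 (Yara): course_id=3 -> matches Physics
  - enrollment 5 (Frank): course_id=3 -> matches Physics
  - enrollment 6 (Karen): course_id=3 -> matches Physics
  - enrollment 7 (Beth): course_id=1 -> matches Algorithms
  - enrollment 8 (Chris): course_id=1 -> matches Algorithms
All 8 rows appear; 1 has NULL course.

SQL:
SELECT a.student, b.title AS course
FROM enrollments a
LEFT JOIN courses b ON a.course_id = b.id

Result:
student | course    
--------+-----------
Olivia  | Chemistry 
Sam     | Algorithms
Grace   | NULL      
Yara    | Physics   
Frank   | Physics   
Karen   | Physics   
Beth    | Algorithms
Chris   | Algorithms


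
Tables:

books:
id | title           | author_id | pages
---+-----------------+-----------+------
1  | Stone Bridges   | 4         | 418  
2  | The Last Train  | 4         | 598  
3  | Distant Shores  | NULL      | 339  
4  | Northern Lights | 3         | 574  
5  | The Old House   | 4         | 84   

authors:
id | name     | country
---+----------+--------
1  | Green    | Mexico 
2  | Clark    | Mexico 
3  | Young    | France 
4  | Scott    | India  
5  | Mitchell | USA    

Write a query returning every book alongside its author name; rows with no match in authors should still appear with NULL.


LEFT JOIN keeps every row from books (the left table); where author_id has no match in authors, the author columns become NULL. Walk through each book:
  - book 1 (Stone Bridges): author_id=4 -> matches Scott
  - book 2 (The Last Train): author_id=4 -> matches Scott
  - book 3 (Distant Shores): author_id=NULL, no match -> kept with NULL
  - book 4 (Northern Lights): author_id=3 -> matches Young
  - book 5 (The Old House): author_id=4 -> matches Scott
All 5 rows appear; 1 has NULL author.

SQL:
SELECT a.title, b.name AS author
FROM books a
LEFT JOIN authors b ON a.author_id = b.id

Result:
title           | author
----------------+-------
Stone Bridges   | Scott 
The Last Train  | Scott 
Distant Shores  | NULL  
Northern Lights | Young 
The Old House   | Scott 


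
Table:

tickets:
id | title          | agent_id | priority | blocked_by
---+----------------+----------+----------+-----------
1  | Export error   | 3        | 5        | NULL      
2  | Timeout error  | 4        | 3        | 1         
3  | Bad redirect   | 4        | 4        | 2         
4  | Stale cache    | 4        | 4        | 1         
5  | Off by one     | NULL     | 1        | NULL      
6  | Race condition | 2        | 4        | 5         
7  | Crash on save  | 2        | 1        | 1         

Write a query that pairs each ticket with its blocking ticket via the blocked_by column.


This is a self-join: tickets is joined to a second copy of itself, matching each row's blocked_by to another row's id. Use LEFT JOIN so rows with blocked_by=NULL are kept.
  - ticket 1 (Export error): blocked_by=NULL -> NULL
  - ticket 2 (Timeout error): blocked_by=1 -> Export error
  - ticket 3 (Bad redirect): blocked_by=2 -> Timeout error
  - ticket 4 (Stale cache): blocked_by=1 -> Export error
  - ticket 5 (Off by one): blocked_by=NULL -> NULL
  - ticket 6 (Race condition): blocked_by=5 -> Off by one
  - ticket 7 (Crash on save): blocked_by=1 -> Export error

SQL:
SELECT a.title AS item, b.title AS blocked_by
FROM tickets a
LEFT JOIN tickets b ON a.blocked_by = b.id

Result:
item           | blocked_by   
---------------+--------------
Export error   | NULL         
Timeout error  | Export error 
Bad redirect   | Timeout error
Stale cache    | Export error 
Off by one     | NULL         
Race condition | Off by one   
Crash on save  | Export error 


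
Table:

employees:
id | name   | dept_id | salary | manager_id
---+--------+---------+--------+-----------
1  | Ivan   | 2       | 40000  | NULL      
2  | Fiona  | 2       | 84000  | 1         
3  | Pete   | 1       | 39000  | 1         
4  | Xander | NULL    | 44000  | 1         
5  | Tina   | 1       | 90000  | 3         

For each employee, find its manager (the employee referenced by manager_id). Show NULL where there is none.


This is a self-join: employees is joined to a second copy of itself, matching each row's manager_id to another row's id. Use LEFT JOIN so rows with manager_id=NULL are kept.
  - employee 1 (Ivan): manager_id=NULL -> NULL
  - employee 2 (Fiona): manager_id=1 -> Ivan
  - employee 3 (Pete): manager_id=1 -> Ivan
  - employee 4 (Xander): manager_id=1 -> Ivan
  - employee 5 (Tina): manager_id=3 -> Pete

SQL:
SELECT a.name AS item, b.name AS manager
FROM employees a
LEFT JOIN employees b ON a.manager_id = b.id

Result:
item   | manager
-------+--------
Ivan   | NULL   
Fiona  | Ivan   
Pete   | Ivan   
Xander | Ivan   
Tina   | Pete   


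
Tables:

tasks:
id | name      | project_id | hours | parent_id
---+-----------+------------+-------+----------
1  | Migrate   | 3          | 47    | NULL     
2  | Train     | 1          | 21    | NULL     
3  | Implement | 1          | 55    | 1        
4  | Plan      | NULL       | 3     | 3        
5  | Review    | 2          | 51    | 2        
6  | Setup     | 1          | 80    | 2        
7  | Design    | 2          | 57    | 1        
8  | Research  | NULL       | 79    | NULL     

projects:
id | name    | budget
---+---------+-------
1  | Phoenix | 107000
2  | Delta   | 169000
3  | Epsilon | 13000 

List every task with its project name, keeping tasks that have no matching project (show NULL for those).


LEFT JOIN keeps every row from tasks (the left table); where project_id has no match in projects, the project columns become NULL. Walk through each task:
  - task 1 (Migrate): project_id=3 -> matches Epsilon
  - task 2 (Train): project_id=1 -> matches Phoenix
  - task 3 (Implement): project_id=1 -> matches Phoenix
  - task 4 (Plan): project_id=NULL, no match -> kept with NULL
  - task 5 (Review): project_id=2 -> matches Delta
  - task 6 (Setup): project_id=1 -> matches Phoenix
  - task 7 (Design): project_id=2 -> matches Delta
  - task 8 (Research): project_id=NULL, no match -> kept with NULL
All 8 rows appear; 2 have NULL project.

SQL:
SELECT a.name, b.name AS project
FROM tasks a
LEFT JOIN projects b ON a.project_id = b.id

Result:
name      | project
----------+--------
Migrate   | Epsilon
Train     | Phoenix
Implement | Phoenix
Plan      | NULL   
Review    | Delta  
Setup     | Phoenix
Design    | Delta  
Research  | NULL   


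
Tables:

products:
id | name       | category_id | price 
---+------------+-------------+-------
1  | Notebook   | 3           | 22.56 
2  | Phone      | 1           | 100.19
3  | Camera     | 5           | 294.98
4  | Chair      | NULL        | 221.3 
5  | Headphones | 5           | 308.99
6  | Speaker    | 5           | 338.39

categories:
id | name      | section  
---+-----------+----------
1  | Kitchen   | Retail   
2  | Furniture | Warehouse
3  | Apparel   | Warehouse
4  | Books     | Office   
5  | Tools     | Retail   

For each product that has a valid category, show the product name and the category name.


INNER JOIN keeps only products rows whose category_id matches an id in categories. Walk through each product:
  - product 1 (Notebook): category_id=3 -> matches Apparel
  - product 2 (Phone): category_id=1 -> matches Kitchen
  - product 3 (Camera): category_id=5 -> matches Tools
  - product 4 (Chair): category_id=NULL, no match -> dropped
  - product 5 (Headphones): category_id=5 -> matches Tools
  - product 6 (Speaker): category_id=5 -> matches Tools
So 1 of 6 rows is dropped.

SQL:
SELECT a.name, b.name AS category
FROM products a
INNER JOIN categories b ON a.category_id = b.id

Result:
name       | category
-----------+---------
Notebook   | Apparel 
Phone      | Kitchen 
Camera     | Tools   
Headphones | Tools   
Speaker    | Tools   


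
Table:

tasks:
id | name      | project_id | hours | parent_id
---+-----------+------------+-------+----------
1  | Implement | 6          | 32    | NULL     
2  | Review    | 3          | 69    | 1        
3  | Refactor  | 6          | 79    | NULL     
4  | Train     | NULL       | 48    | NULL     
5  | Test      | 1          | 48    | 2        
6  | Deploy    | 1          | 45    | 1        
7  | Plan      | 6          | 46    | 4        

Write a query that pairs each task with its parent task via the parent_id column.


This is a self-join: tasks is joined to a second copy of itself, matching each row's parent_id to another row's id. Use LEFT JOIN so rows with parent_id=NULL are kept.
  - task 1 (Implement): parent_id=NULL -> NULL
  - task 2 (Review): parent_id=1 -> Implement
  - task 3 (Refactor): parent_id=NULL -> NULL
  - task 4 (Train): parent_id=NULL -> NULL
  - task 5 (Test): parent_id=2 -> Review
  - task 6 (Deploy): parent_id=1 -> Implement
  - task 7 (Plan): parent_id=4 -> Train

SQL:
SELECT a.name AS item, b.name AS parent
FROM tasks a
LEFT JOIN tasks b ON a.parent_id = b.id

Result:
item      | parent   
----------+----------
Implement | NULL     
Review    | Implement
Refactor  | NULL     
Train     | NULL     
Test      | Review   
Deploy    | Implement
Plan      | Train    


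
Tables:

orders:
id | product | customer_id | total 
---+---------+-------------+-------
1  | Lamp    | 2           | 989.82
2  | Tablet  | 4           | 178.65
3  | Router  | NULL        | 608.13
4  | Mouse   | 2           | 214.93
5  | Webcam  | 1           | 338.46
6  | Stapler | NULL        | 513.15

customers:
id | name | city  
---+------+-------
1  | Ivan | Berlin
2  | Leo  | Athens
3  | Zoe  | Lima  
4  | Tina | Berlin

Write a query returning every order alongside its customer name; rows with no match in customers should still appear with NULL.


LEFT JOIN keeps every row from orders (the left table); where customer_id has no match in customers, the customer columns become NULL. Walk through each order:
  - order 1 (Lamp): customer_id=2 -> matches Leo
  - order 2 (Tablet): customer_id=4 -> matches Tina
  - order 3 (Router): customer_id=NULL, no match -> kept with NULL
  - order 4 (Mouse): customer_id=2 -> matches Leo
  - order 5 (Webcam): customer_id=1 -> matches Ivan
  - order 6 (Stapler): customer_id=NULL, no match -> kept with NULL
All 6 rows appear; 2 have NULL customer.

SQL:
SELECT a.product, b.name AS customer
FROM orders a
LEFT JOIN customers b ON a.customer_id = b.id

Result:
product | customer
--------+---------
Lamp    | Leo     
Tablet  | Tina    
Router  | NULL    
Mouse   | Leo     
Webcam  | Ivan    
Stapler | NULL    


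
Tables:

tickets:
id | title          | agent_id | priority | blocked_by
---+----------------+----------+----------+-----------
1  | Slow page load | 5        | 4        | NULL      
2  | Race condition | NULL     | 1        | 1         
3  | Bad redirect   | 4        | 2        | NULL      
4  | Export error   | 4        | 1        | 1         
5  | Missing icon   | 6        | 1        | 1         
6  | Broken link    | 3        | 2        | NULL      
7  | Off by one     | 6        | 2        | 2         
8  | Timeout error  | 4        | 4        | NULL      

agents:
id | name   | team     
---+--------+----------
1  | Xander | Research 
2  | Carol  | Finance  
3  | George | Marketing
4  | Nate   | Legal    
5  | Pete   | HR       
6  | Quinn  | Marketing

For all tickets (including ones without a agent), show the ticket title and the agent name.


LEFT JOIN keeps every row from tickets (the left table); where agent_id has no match in agents, the agent columns become NULL. Walk through each ticket:
  - ticket 1 (Slow page load): agent_id=5 -> matches Pete
  - ticket 2 (Race condition): agent_id=NULL, no match -> kept with NULL
  - ticket 3 (Bad redirect): agent_id=4 -> matches Nate
  - ticket 4 (Export error): agent_id=4 -> matches Nate
  - ticket 5 (Missing icon): agent_id=6 -> matches Quinn
  - ticket 6 (Broken link): agent_id=3 -> matches George
  - ticket 7 (Off by one): agent_id=6 -> matches Quinn
  - ticket 8 (Timeout error): agent_id=4 -> matches Nate
All 8 rows appear; 1 has NULL agent.

SQL:
SELECT a.title, b.name AS agent
FROM tickets a
LEFT JOIN agents b ON a.agent_id = b.id

Result:
title          | agent 
---------------+-------
Slow page load | Pete  
Race condition | NULL  
Bad redirect   | Nate  
Export error   | Nate  
Missing icon   | Quinn 
Broken link    | George
Off by one     | Quinn 
Timeout error  | Nate  


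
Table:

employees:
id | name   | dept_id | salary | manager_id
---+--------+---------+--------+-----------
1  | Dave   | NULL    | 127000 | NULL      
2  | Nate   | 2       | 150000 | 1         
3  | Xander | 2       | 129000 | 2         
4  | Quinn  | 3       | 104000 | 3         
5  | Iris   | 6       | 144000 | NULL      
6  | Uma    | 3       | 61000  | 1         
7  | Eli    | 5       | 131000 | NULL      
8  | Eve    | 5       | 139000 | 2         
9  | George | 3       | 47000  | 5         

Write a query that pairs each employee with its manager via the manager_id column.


This is a self-join: employees is joined to a second copy of itself, matching each row's manager_id to another row's id. Use LEFT JOIN so rows with manager_id=NULL are kept.
  - employee 1 (Dave): manager_id=NULL -> NULL
  - employee 2 (Nate): manager_id=1 -> Dave
  - employee 3 (Xander): manager_id=2 -> Nate
  - employee 4 (Quinn): manager_id=3 -> Xander
  - employee 5 (Iris): manager_id=NULL -> NULL
  - employee 6 (Uma): manager_id=1 -> Dave
  - employee 7 (Eli): manager_id=NULL -> NULL
  - employee 8 (Eve): manager_id=2 -> Nate
  - employee 9 (George): manager_id=5 -> Iris

SQL:
SELECT a.name AS item, b.name AS manager
FROM employees a
LEFT JOIN employees b ON a.manager_id = b.id

Result:
item   | manager
-------+--------
Dave   | NULL   
Nate   | Dave   
Xander | Nate   
Quinn  | Xander 
Iris   | NULL   
Uma    | Dave   
Eli    | NULL   
Eve    | Nate   
George | Iris   


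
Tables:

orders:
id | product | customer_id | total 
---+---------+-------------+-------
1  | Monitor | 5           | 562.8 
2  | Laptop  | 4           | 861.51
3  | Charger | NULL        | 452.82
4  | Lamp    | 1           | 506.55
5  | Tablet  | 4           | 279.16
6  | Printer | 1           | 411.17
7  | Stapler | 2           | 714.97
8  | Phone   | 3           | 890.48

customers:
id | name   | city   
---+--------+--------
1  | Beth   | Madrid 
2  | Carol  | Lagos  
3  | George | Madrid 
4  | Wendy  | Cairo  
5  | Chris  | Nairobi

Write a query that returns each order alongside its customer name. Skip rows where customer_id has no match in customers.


INNER JOIN keeps only orders rows whose customer_id matches an id in customers. Walk through each order:
  - order 1 (Monitor): customer_id=5 -> matches Chris
  - order 2 (Laptop): customer_id=4 -> matches Wendy
  - order 3 (Charger): customer_id=NULL, no match -> dropped
  - order 4 (Lamp): customer_id=1 -> matches Beth
  - order 5 (Tablet): customer_id=4 -> matches Wendy
  - order 6 (Printer): customer_id=1 -> matches Beth
  - order 7 (Stapler): customer_id=2 -> matches Carol
  - order 8 (Phone): customer_id=3 -> matches George
So 1 of 8 rows is dropped.

SQL:
SELECT a.product, b.name AS customer
FROM orders a
INNER JOIN customers b ON a.customer_id = b.id

Result:
product | customer
--------+---------
Monitor | Chris   
Laptop  | Wendy   
Lamp    | Beth    
Tablet  | Wendy   
Printer | Beth    
Stapler | Carol   
Phone   | George  


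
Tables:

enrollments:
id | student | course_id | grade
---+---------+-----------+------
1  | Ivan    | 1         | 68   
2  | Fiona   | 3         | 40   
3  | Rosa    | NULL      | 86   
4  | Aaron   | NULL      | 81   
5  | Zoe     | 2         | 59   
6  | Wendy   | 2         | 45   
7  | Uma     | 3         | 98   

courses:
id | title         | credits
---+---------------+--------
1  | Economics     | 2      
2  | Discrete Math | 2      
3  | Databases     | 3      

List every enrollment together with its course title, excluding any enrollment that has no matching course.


INNER JOIN keeps only enrollments rows whose course_id matches an id in courses. Walk through each enrollment:
  - enrollment 1 (Ivan): course_id=1 -> matches Economics
  - enrollment 2 (Fiona): course_id=3 -> matches Databases
  - enrollment 3 (Rosa): course_id=NULL, no match -> dropped
  - enrollment 4 (Aaron): course_id=NULL, no match -> dropped
  - enrollment 5 (Zoe): course_id=2 -> matches Discrete Math
  - enrollment 6 (Wendy): course_id=2 -> matches Discrete Math
  - enrollment 7 (Uma): course_id=3 -> matches Databases
So 2 of 7 rows are dropped.

SQL:
SELECT a.student, b.title AS course
FROM enrollments a
INNER JOIN courses b ON a.course_id = b.id

Result:
student | course       
--------+--------------
Ivan    | Economics    
Fiona   | Databases    
Zoe     | Discrete Math
Wendy   | Discrete Math
Uma     | Databases    


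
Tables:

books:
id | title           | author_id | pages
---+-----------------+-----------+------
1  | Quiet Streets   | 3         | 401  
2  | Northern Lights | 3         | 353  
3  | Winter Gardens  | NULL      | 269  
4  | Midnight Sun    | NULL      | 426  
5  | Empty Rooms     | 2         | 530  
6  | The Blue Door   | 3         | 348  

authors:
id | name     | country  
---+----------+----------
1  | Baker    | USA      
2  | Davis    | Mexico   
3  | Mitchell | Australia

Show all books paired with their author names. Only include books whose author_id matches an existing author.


INNER JOIN keeps only books rows whose author_id matches an id in authors. Walk through each book:
  - book 1 (Quiet Streets): author_id=3 -> matches Mitchell
  - book 2 (Northern Lights): author_id=3 -> matches Mitchell
  - book 3 (Winter Gardens): author_id=NULL, no match -> dropped
  - book 4 (Midnight Sun): author_id=NULL, no match -> dropped
  - book 5 (Empty Rooms): author_id=2 -> matches Davis
  - book 6 (The Blue Door): author_id=3 -> matches Mitchell
So 2 of 6 rows are dropped.

SQL:
SELECT a.title, b.name AS author
FROM books a
INNER JOIN authors b ON a.author_id = b.id

Result:
title           | author  
----------------+---------
Quiet Streets   | Mitchell
Northern Lights | Mitchell
Empty Rooms     | Davis   
The Blue Door   | Mitchell
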